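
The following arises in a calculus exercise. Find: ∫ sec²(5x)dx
Since d/dx[tan(5x)]=5sec²(5x), integral=tan(5x)/5 + C

Answer: (1/5)tan(5x) + C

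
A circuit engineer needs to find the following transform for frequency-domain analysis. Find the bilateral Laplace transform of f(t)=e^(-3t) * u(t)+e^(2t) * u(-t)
For e^(-3t) * u(t): L=1/(s+3), Re(s) > -3
For e^(2t) * u(-t): L=-1/(s-2), Re(s) < 2
Combined: F(s)=1/(s+3)-1/(s-2), -3 < Re(s) < 2

Answer: 1/(s+3)-1/(s-2), ROC: -3 < Re(s) < 2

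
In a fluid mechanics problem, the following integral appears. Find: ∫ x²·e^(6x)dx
Integration by parts twice:
First: u = x², dv = e^(6x) dx => x²e^(6x)/6 - (2/6)∫ xe^(6x) dx
Second (∫ xe^(6x) dx): xe^(6x)/6 - e^(6x)/36
Combining: e^(6x)(x²/6-2x/36+2/216)+C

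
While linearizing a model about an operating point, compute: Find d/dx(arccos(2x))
d/dx[arccos(u)] = -u'/√(1-u²), u = 2x, u' = 2

Answer: -2/√(1-4x²)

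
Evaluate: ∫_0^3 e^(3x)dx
Antiderivative: (1/3)e^(3x)
Evaluate: (1/3)(e^9 - 1)

Answer: (e^9 - 1)/3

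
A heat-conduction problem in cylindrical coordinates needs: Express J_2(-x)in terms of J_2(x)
For integer n: J_n(-x) = (-1)^n J_n(x)
With n = 2: J_2(-x) = (-1)^2 J_2(x) = J_2(x)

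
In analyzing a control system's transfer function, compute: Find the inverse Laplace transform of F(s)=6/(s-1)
L^(-1){6/(s-a)}=c·e^(at)
Here a=1, c=6

Answer: 6e^(t)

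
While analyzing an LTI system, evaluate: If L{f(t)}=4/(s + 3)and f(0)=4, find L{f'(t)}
L{f'(t)} = s·F(s) - f(0) = 4s/(s+3)-4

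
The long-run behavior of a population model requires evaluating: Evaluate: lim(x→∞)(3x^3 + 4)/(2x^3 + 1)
Divide numerator and denominator by x^3:
lim (3 + 4/x^3)/(2 + 1/x^3)=3/2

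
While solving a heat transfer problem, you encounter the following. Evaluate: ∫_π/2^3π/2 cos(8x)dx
Antiderivative: sin(8x)/8
Evaluate at bounds: [sin(8·3π/2)/8] - [sin(8·π/2)/8]
= ((0) - (0))/8 = 0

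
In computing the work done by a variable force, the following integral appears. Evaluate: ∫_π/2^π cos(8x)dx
Antiderivative: sin(8x)/8
Evaluate at bounds: [sin(8·π)/8] - [sin(8·π/2)/8]
= ((0) - (0))/8 = 0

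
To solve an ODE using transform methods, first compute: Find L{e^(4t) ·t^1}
First shifting: L{e^(at)f(t)}=F(s-a)
L{t^1}=1/s^2
Shift s → s-4: 1/(s-4)^2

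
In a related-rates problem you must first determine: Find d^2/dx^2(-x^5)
Apply power rule 2 times:
d^1: -5x^4
d^2: -20x^3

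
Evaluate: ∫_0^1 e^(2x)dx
Antiderivative: (1/2)e^(2x)
Evaluate: (1/2)(e^2 - 1)

Answer: (e^2 - 1)/2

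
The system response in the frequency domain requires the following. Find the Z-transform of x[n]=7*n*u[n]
Z{n * u[n]}=z/(z-1)^2
By linearity: Z{7 * n * u[n]}=7z/(z-1)^2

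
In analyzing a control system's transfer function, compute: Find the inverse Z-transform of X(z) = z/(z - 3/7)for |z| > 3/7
Standard pair: z/(z-a) <-> a^n * u[n] for causal signals
With a=3/7: x[n]=(3/7)^n * u[n]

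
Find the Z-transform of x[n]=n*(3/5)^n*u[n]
Using the property Z{n * a^n * u[n]}=az/(z-a)^2
With a=3/5: X(z)=(3/5)z/(z - 3/5)^2, |z| > 3/5

Answer: (3/5)z/(z - 3/5)^2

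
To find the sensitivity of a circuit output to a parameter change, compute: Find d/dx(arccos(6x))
d/dx[arccos(u)]=-u'/√(1-u²), u=6x, u'=6

Answer: -6/√(1 - 36x²)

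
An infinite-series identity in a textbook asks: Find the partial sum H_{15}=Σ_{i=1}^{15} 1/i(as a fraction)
H_15 = 1+1/2+1/3+...+1/15
= 1195757/360360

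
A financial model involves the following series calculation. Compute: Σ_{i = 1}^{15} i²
Using formula: Σ i^2 = n(n + 1)(2n + 1)/6 = 15·16·31/6 = 1240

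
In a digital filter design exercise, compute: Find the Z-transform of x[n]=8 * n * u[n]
Z{n * u[n]} = z/(z-1)^2
By linearity: Z{8 * n * u[n]} = 8z/(z-1)^2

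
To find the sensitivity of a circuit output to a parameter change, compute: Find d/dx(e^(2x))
Chain rule: d/dx[e^u]=e^u · u' where u=2x
u'=2

Answer: 2·e^(2x)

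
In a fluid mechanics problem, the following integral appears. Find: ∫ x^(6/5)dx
Power rule: ∫ x^(6/5) dx=x^(11/5)/(11/5)+C

Answer: (5/11)·x^(11/5)+C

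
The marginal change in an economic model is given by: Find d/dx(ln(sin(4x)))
Chain rule: d/dx[ln(u)] = u'/u where u = sin(4x)
u' = 4cos(4x)

Answer: (4cos(4x))/(sin(4x))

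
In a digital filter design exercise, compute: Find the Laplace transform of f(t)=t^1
L{t^n}=n!/s^(n + 1)
L{t^1}=1!/s^2=1/s^2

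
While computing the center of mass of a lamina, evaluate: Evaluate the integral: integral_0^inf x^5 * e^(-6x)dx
This is a Gamma integral. Substitute u=6x (du=6 dx):
integral_0^inf x^5*e^(-6x) dx=(1/6^6) integral_0^inf u^5*e^(-u) du
=Gamma(6)/6^6=5!/6^6=120/46656

Answer: 5/1944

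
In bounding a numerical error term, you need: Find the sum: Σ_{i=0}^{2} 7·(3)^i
Geometric series: S=a(1 - r^n)/(1 - r)
a=7, r=3, n=3
S=7(1 - 27)/-2=91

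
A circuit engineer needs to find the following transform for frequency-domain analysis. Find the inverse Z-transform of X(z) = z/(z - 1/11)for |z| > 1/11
Standard pair: z/(z-a) <-> a^n * u[n] for causal signals
With a=1/11: x[n]=(1/11)^n * u[n]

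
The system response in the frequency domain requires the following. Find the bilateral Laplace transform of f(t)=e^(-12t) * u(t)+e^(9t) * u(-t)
For e^(-12t)*u(t): L=1/(s + 12), Re(s) > -12
For e^(9t)*u(-t): L=-1/(s-9), Re(s) < 9
Combined: F(s)=1/(s + 12) - 1/(s-9), -12 < Re(s) < 9

Answer: 1/(s + 12) - 1/(s-9), ROC: -12 < Re(s) < 9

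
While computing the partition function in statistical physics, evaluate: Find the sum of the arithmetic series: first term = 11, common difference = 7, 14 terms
Last term: a_n = 11 + (14 - 1)·7 = 102
Sum = n(a_1 + a_n)/2 = 14(11 + 102)/2 = 791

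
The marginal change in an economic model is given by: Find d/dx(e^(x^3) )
Chain rule: d/dx[e^u]=e^u · u' where u=x^3
u'=3x^2

Answer: 3x^2·e^(x^3)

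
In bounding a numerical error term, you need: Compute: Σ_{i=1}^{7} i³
Using formula: Σ i^3=[n(n + 1)/2]²=[7·8/2]²=784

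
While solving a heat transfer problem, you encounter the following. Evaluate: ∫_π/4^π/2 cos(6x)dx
Antiderivative: sin(6x)/6
Evaluate at bounds: [sin(6·π/2)/6] - [sin(6·π/4)/6]
=((0) - (-1))/6=1/6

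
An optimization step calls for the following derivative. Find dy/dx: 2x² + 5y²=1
Differentiate: 4x+10y·(dy/dx)=0
dy/dx=-4x/(10y)=-(2/5)·(x/y)

Answer: dy/dx=-(2/5)·(x/y)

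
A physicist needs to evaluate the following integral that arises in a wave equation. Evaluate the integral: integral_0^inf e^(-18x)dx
integral_0^inf e^(-18x) dx=[-1/18 * e^(-18x)]_0^inf
=0 - (-1/18)=1/18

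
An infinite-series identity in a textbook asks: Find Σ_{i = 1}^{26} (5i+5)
= 5·Σ i+5·26 = 5·351+130 = 1885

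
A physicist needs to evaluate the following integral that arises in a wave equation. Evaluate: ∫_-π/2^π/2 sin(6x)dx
Antiderivative: -cos(6x)/6
Evaluate at bounds: [-cos(6·π/2)/6] - [-cos(6·-π/2)/6]
= (-(-1) + (-1))/6 = 0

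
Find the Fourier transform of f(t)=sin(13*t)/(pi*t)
sin(W*t)/(pi*t)=(W/pi)*sinc(W*t/pi) is the impulse response of the ideal low-pass filter with cutoff W (here W=13).
Its Fourier transform is a rectangular function:
F(omega)=1 for |omega| < 13, 0 otherwise

Answer: rect(omega/26) [i.e., 1 for |omega| < 13, 0 otherwise]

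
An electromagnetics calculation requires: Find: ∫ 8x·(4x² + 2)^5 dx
Let u=4x² + 2, du=8x dx
∫ u^5 du=u^6/6 + C

Answer: (4x² + 2)^6/6 + C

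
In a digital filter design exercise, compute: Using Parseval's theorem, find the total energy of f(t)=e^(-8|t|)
Parseval's theorem: E = integral |f(t)|^2 dt = (1/2pi) integral |F(omega)|^2 domega
E = integral_{-inf}^{inf} e^(-16|t|) dt = 2*integral_0^inf e^(-16t) dt = 2/(2*8) = 1/8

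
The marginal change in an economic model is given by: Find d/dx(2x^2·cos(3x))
Product rule: (fg)' = f'g + fg'
f = 2x^2, f' = 4x
g = cos(3x), g' = -3·sin(3x)

Answer: 4x·cos(3x) - 6x^2·sin(3x)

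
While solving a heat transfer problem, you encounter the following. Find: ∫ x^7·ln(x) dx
By parts: u=ln(x), dv=x^7 dx
du=1/x dx, v=x^8/8
=x^8·ln(x)/8 - ∫ x^7/8 dx
=x^8·ln(x)/8 - x^8/64 + C

Answer: x^8(ln(x)/8 - 1/64) + C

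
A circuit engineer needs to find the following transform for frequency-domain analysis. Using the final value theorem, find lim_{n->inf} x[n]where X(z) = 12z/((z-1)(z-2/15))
Final value theorem: lim x[n] = lim_{z->1} (z-1)*X(z)
(z-1)*X(z) = 12z/(z-2/15)
As z->1: 12/(1 - 2/15) = 12/(13/15) = 180/13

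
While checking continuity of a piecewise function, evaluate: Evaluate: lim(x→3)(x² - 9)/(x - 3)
Factor: (x² - 9) = (x-3)(x + 3)
Cancel (x-3): lim(x→3) (x + 3) = 6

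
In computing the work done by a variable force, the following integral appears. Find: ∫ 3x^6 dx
Using power rule: ∫ 3x^6 dx = 3/7 x^7+C = (3/7)x^7+C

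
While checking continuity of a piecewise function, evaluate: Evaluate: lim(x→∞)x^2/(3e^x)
Apply L'Hôpital 2 times (∞/∞ each time):
Eventually get 2!/(3e^x) → 0

Answer: 0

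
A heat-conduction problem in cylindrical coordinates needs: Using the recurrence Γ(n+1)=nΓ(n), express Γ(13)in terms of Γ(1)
Γ(13) = 12Γ(12) = 12·11Γ(11) = ... = 12!·Γ(1) = 479001600·Γ(1)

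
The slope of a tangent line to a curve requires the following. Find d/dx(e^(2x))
Chain rule: d/dx[e^u]=e^u · u' where u=2x
u'=2

Answer: 2·e^(2x)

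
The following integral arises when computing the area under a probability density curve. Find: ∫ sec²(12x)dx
Since d/dx[tan(12x)]=12sec²(12x), integral=tan(12x)/12+C

Answer: (1/12)tan(12x)+C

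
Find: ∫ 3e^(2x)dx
Since d/dx[e^(2x)]=2e^(2x), we get 3/2 e^(2x) + C

Answer: (3/2)e^(2x) + C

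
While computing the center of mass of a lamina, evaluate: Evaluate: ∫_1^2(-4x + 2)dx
Step 1: Find antiderivative F(x)=-2x^2+2x
Step 2: F(2) - F(1)=-4 - (0)=-4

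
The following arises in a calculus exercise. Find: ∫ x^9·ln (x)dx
By parts: u = ln(x), dv = x^9 dx
du = 1/x dx, v = x^10/10
= x^10·ln(x)/10 - ∫ x^9/10 dx
= x^10·ln(x)/10 - x^10/100+C

Answer: x^10(ln(x)/10-1/100)+C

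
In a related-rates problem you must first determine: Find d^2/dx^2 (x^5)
Apply power rule 2 times:
d^1: 5x^4
d^2: 20x^3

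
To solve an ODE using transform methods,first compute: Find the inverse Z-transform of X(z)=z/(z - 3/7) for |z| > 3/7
Standard pair: z/(z-a) <-> a^n * u[n] for causal signals
With a = 3/7: x[n] = (3/7)^n * u[n]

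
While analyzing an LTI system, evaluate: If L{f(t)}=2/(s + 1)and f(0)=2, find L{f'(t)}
L{f'(t)} = s·F(s) - f(0) = 2s/(s + 1) - 2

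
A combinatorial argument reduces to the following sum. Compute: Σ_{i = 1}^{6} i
Using formula: Σ i^1 = n(n+1)/2 = 6·7/2 = 21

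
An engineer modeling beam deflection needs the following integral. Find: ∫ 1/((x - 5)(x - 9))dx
Partial fractions: 1/((x-5)(x-9)) = A/(x-5) + B/(x-9)
A = -1/4, B = 1/4
∫ [-1/4· 1/(x-5) + 1/4· 1/(x-9)] dx
= (1/4)[ln|x-9| - ln|x-5|] + C

Answer: (1/4)·ln|(x-9)/(x-5)| + C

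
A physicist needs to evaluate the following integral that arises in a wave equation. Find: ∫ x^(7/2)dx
Power rule: ∫ x^(7/2) dx=x^(9/2)/(9/2) + C

Answer: (2/9)·x^(9/2) + C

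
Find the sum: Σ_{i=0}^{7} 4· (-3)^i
Geometric series: S = a(1 - r^n)/(1 - r)
a = 4, r = -3, n = 8
S = 4(1 - 6561)/4 = -6560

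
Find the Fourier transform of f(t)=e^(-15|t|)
Using the standard pair: F{e^(-a|t|)} = 2a/(a^2+omega^2)
With a = 15: F(omega) = 30/(225+omega^2)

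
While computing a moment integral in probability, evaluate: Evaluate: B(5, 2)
B(x,y)=Γ(x)Γ(y)/Γ(x+y)=(x-1)!(y-1)!/(x+y-1)!
B(5,2)=4!·1!/6!=1/30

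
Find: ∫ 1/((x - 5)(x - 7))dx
Partial fractions: 1/((x-5)(x-7)) = A/(x-5)+B/(x-7)
A = -1/2, B = 1/2
∫ [-1/2· 1/(x-5)+1/2· 1/(x-7)] dx
= (1/2)[ln|x-7| - ln|x-5|]+C

Answer: (1/2)·ln|(x-7)/(x-5)|+C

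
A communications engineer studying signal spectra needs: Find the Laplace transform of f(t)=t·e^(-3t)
L{t·e^(at)}=1/(s-a)²
L{t·e^(-3t)}=1/(s + 3)²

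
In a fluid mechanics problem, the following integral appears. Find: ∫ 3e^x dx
Since d/dx[e^x] = +e^x, we get 3e^x+C

Answer: 3e^x+C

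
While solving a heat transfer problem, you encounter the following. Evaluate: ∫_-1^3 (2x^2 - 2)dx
Step 1: Find antiderivative F(x)=(2/3)x^3-2x
Step 2: F(3) - F(-1)=12 - (4/3)=32/3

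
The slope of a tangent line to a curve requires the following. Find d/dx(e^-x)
Chain rule: d/dx[e^u] = e^u · u' where u = -x
u' = -1

Answer: -1·e^-x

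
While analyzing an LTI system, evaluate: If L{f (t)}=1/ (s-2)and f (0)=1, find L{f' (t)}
L{f'(t)}=s·F(s) - f(0)=s/(s-2) - 1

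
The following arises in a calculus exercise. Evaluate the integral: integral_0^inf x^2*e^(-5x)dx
This is a Gamma integral. Substitute u = 5x (du = 5 dx):
integral_0^inf x^2*e^(-5x) dx = (1/5^3) integral_0^inf u^2*e^(-u) du
= Gamma(3)/5^3 = 2!/5^3 = 2/125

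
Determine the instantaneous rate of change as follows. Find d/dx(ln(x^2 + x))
Chain rule: d/dx[ln(u)] = u'/u where u = x^2 + x
u' = 2x + 1

Answer: (2x + 1)/(x^2 + x)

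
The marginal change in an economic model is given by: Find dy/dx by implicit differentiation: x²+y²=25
Differentiate both sides: 2x + 2y·(dy/dx)=0
Solve: dy/dx=-2x/(2y)=-x/y

Answer: dy/dx=-x/y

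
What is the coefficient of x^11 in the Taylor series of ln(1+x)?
ln(1 + x)=Σ (-1)^(n + 1) x^n/n
Coefficient of x^11=(-1)^12/11=1/11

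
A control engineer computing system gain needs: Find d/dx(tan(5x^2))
Chain rule: d/dx[tan(u)] = sec²(u)·u' where u = 5x^2
u' = 10x

Answer: 10x·sec²(5x^2)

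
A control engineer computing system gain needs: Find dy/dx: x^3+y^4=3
Differentiate: 3x^2 + 4y^3·(dy/dx) = 0
dy/dx = -3x^2/(4y^3)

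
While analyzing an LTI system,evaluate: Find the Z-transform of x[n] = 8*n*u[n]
Z{n * u[n]}=z/(z-1)^2
By linearity: Z{8 * n * u[n]}=8z/(z-1)^2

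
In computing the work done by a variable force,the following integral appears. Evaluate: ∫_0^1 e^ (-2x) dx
Antiderivative: (1/(-2))e^(-2x)
Evaluate: (1/(-2))(e^-2-1)

Answer: (e^-2-1)/(-2)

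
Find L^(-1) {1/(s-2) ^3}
L^(-1){1/(s-a)^n} = t^(n-1)·e^(at)/(n-1)!
Here a = 2, n = 3: t^2·e^(2t)/2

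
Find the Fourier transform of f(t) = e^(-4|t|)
Using the standard pair: F{e^(-a|t|)}=2a/(a^2+omega^2)
With a=4: F(omega)=8/(16+omega^2)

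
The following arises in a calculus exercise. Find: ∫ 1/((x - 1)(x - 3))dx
Partial fractions: 1/((x-1)(x-3)) = A/(x-1) + B/(x-3)
A = -1/2, B = 1/2
∫ [-1/2· 1/(x-1) + 1/2· 1/(x-3)] dx
= (1/2)[ln|x-3| - ln|x-1|] + C

Answer: (1/2)·ln|(x-3)/(x-1)| + C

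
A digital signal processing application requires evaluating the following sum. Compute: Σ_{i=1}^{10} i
Using formula: Σ i^1=n(n + 1)/2=10·11/2=55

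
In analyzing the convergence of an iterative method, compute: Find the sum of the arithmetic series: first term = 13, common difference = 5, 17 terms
Last term: a_n = 13 + (17 - 1)·5 = 93
Sum = n(a_1 + a_n)/2 = 17(13 + 93)/2 = 901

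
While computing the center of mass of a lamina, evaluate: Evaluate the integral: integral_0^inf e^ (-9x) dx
integral_0^inf e^(-9x) dx = [-1/9 * e^(-9x)]_0^inf
= 0 - (-1/9) = 1/9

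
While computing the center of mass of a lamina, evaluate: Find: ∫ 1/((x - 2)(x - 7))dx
Partial fractions: 1/((x-2)(x-7)) = A/(x-2)+B/(x-7)
A = -1/5, B = 1/5
∫ [-1/5· 1/(x-2)+1/5· 1/(x-7)] dx
= (1/5)[ln|x-7| - ln|x-2|]+C

Answer: (1/5)·ln|(x-7)/(x-2)|+C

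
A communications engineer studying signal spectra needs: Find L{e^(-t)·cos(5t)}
First shifting: L{e^(at)f(t)} = F(s-a)
L{cos(5t)} = s/(s²+25)
Shift: (s+1)/((s+1)²+25)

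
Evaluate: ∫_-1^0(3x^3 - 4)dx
Step 1: Find antiderivative F(x) = (3/4)x^4-4x
Step 2: F(0) - F(-1) = 0 - (19/4) = -19/4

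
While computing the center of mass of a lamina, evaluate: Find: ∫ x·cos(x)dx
By parts: u = x, dv = cos(x) dx
du = dx, v = sin(x)
= x·sin(x) + cos(x) + C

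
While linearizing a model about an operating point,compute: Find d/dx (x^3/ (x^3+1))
Quotient rule: (f/g)'=(f'g - fg')/g²
f=x^3, f'=3x^2
g=x^3 + 1, g'=3x^2

Answer: (3x^2·(x^3 + 1) - 3x^5)/(x^3 + 1)²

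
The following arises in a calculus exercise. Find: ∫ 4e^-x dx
Since d/dx[e^-x] = - e^-x, we get -4e^-x + C

Answer: -4e^-x + C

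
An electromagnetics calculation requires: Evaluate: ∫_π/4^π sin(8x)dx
Antiderivative: -cos(8x)/8
Evaluate at bounds: [-cos(8·π)/8] - [-cos(8·π/4)/8]
= (-(1)+(1))/8 = 0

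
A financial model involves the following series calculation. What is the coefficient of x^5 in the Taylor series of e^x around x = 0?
Taylor series of e^x = Σ x^n/n!
Coefficient of x^5 = 1/5! = 1/120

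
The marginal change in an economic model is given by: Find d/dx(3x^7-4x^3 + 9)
Power rule: d/dx(ax^n) = n·a·x^(n-1)
Term by term: 21·x^6 - 12·x^2

Answer: 21x^6 - 12x^2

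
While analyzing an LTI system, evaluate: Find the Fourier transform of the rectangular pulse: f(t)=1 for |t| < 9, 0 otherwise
F(omega)=integral from -9 to 9 of e^(-j*omega*t) dt
=2*sin(9*omega)/omega=18*sinc(9*omega/pi)

Answer: 2*sin(9*omega)/omega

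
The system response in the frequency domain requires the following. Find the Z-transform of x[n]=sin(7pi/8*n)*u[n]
Z{sin(w0 * n) * u[n]}=z * sin(w0)/(z^2-2z * cos(w0)+1)
With w0=7pi/8: X(z)=z * sin(7pi/8)/(z^2-2z * cos(7pi/8)+1)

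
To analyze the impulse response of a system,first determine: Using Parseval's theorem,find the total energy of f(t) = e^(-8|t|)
Parseval's theorem: E=integral |f(t)|^2 dt=(1/2pi) integral |F(omega)|^2 domega
E=integral_{-inf}^{inf} e^(-16|t|) dt=2 * integral_0^inf e^(-16t) dt=2/(2 * 8)=1/8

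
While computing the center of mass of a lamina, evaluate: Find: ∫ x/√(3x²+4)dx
Let u = 3x²+4, du = 6x dx
∫ (1/6)·u^(-1/2) du = √u/3+C

Answer: √(3x²+4)/3+C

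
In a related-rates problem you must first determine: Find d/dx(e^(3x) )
Chain rule: d/dx[e^u]=e^u · u' where u=3x
u'=3

Answer: 3·e^(3x)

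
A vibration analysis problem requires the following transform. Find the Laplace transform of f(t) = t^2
L{t^n}=n!/s^(n+1)
L{t^2}=2!/s^3=2/s^3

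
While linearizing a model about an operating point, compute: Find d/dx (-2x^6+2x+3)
Power rule: d/dx(ax^n) = n·a·x^(n-1)
Term by term: -12·x^5 + 2

Answer: -12x^5 + 2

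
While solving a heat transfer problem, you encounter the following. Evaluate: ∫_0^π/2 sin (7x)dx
Antiderivative: -cos(7x)/7
Evaluate at bounds: [-cos(7·π/2)/7] - [-cos(7·0)/7]
=(-(0) + (1))/7=1/7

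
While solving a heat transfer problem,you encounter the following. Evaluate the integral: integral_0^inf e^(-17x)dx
integral_0^inf e^(-17x) dx=[-1/17 * e^(-17x)]_0^inf
=0 - (-1/17)=1/17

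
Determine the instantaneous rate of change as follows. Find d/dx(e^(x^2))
Chain rule: d/dx[e^u] = e^u · u' where u = x^2
u' = 2x

Answer: 2x·e^(x^2)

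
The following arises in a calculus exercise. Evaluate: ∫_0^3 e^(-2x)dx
Antiderivative: (1/(-2))e^(-2x)
Evaluate: (1/(-2))(e^-6 - 1)

Answer: (e^-6 - 1)/(-2)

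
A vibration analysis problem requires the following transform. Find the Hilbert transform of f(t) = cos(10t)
The Hilbert transform shifts each frequency component by -pi/2.
H{cos(wt)}=sin(wt)
With w=10: H{cos(10t)}=sin(10t)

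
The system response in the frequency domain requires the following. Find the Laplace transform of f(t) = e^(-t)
L{e^(at)} = 1/(s-a)
L{e^(-t)} = 1/(s + 1)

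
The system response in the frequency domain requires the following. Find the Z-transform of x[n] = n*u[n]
Standard pair: Z{n*u[n]}=z/(z-1)^2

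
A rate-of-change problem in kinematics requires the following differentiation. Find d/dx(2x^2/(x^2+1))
Quotient rule: (f/g)' = (f'g - fg')/g²
f = 2x^2, f' = 4x
g = x^2 + 1, g' = 2x

Answer: (4x·(x^2 + 1) - 4x^3)/(x^2 + 1)²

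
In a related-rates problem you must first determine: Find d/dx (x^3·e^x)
Product rule: (fg)' = f'g+fg'
f = x^3, f' = 3x^2
g = e^x, g' = e^x

Answer: 3x^2·e^x+x^3·e^x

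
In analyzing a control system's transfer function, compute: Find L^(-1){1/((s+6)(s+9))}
Partial fractions: 1/((s+6)(s+9)) = A/(s+6)+B/(s+9)
Cover-up: A = 1/(s+9)|_{s = -6} = 1/3; B = 1/(s+6)|_{s = -9} = -1/3
L^(-1) = (1/3)e^(-6t) - (1/3)e^(-9t)

Answer: (1/3)(e^(-6t) - e^(-9t))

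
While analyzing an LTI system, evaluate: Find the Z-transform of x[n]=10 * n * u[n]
Z{n*u[n]}=z/(z-1)^2
By linearity: Z{10*n*u[n]}=10z/(z-1)^2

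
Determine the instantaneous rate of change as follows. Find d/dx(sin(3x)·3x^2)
Product rule: (fg)'=f'g + fg'
f=sin(3x), f'=3·cos(3x)
g=3x^2, g'=6x

Answer: 9·cos(3x)·x^2 + 6·sin(3x)·x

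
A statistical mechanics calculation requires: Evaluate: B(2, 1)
B(x,y) = Γ(x)Γ(y)/Γ(x + y) = (x-1)!(y-1)!/(x + y-1)!
B(2,1) = 1!·0!/2! = 1/2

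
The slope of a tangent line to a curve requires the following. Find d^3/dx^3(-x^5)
Apply power rule 3 times:
d^1: -5x^4
d^2: -20x^3
d^3: -60x^2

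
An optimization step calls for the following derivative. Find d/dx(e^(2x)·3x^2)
Product rule: (fg)' = f'g+fg'
f = e^(2x), f' = 2·e^(2x)
g = 3x^2, g' = 6x

Answer: 6·e^(2x)·x^2+6·e^(2x)·x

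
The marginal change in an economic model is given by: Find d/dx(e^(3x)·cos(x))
Product rule: (fg)'=f'g+fg'
f=e^(3x), f'=3·e^(3x)
g=cos(x), g'=-sin(x)

Answer: 3·e^(3x)·cos(x) - e^(3x)·sin(x)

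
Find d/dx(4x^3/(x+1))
Quotient rule: (f/g)' = (f'g - fg')/g²
f = 4x^3, f' = 12x^2
g = x+1, g' = 1

Answer: (12x^2·(x+1)-4x^3)/(x+1)²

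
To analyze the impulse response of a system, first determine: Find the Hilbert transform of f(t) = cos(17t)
The Hilbert transform shifts each frequency component by -pi/2.
H{cos(wt)}=sin(wt)
With w=17: H{cos(17t)}=sin(17t)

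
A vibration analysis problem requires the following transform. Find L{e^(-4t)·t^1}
First shifting: L{e^(at)f(t)}=F(s-a)
L{t^1}=1/s^2
Shift s → s+4: 1/(s+4)^2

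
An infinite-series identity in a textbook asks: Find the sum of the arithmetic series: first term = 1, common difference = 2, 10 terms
Last term: a_n=1+(10-1)·2=19
Sum=n(a_1+a_n)/2=10(1+19)/2=100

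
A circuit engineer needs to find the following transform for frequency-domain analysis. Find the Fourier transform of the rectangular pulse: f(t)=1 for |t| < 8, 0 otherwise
F(omega)=integral from -8 to 8 of e^(-j * omega * t) dt
=2 * sin(8 * omega)/omega=16 * sinc(8 * omega/pi)

Answer: 2 * sin(8 * omega)/omega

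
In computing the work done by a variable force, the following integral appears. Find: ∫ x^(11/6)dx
Power rule: ∫ x^(11/6) dx = x^(17/6)/(17/6) + C

Answer: (6/17)·x^(17/6) + C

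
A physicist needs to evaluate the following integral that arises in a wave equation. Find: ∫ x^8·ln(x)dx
By parts: u = ln(x), dv = x^8 dx
du = 1/x dx, v = x^9/9
= x^9·ln(x)/9 - ∫ x^8/9 dx
= x^9·ln(x)/9 - x^9/81 + C

Answer: x^9(ln(x)/9 - 1/81) + C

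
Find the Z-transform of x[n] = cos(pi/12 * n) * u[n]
Z{cos(w0*n)*u[n]}=z(z - cos(w0))/(z^2-2z*cos(w0)+1)
With w0=pi/12: X(z)=z(z - cos(pi/12))/(z^2-2z*cos(pi/12)+1)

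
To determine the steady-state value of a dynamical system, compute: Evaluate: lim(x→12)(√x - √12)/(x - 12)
Multiply by conjugate (√x+√12)/(√x+√12):
=(x - 12)/((x - 12)(√x+√12))=1/(√x+√12)
As x → 12: 1/(2√12)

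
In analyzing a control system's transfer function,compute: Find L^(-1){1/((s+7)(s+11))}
Partial fractions: 1/((s + 7)(s + 11)) = A/(s + 7) + B/(s + 11)
Cover-up: A = 1/(s + 11)|_{s = -7} = 1/4; B = 1/(s + 7)|_{s = -11} = -1/4
L^(-1) = (1/4)e^(-7t) - (1/4)e^(-11t)

Answer: (1/4)(e^(-7t) - e^(-11t))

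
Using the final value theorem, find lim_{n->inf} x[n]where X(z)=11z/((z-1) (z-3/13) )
Final value theorem: lim x[n] = lim_{z->1} (z-1)*X(z)
(z-1)*X(z) = 11z/(z-3/13)
As z->1: 11/(1 - 3/13) = 11/(10/13) = 143/10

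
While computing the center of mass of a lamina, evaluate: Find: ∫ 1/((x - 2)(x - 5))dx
Partial fractions: 1/((x-2)(x-5))=A/(x-2)+B/(x-5)
A=-1/3, B=1/3
∫ [-1/3· 1/(x-2)+1/3· 1/(x-5)] dx
=(1/3)[ln|x-5| - ln|x-2|]+C

Answer: (1/3)·ln|(x-5)/(x-2)|+C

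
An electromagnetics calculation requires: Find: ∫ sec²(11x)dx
Since d/dx[tan(11x)] = 11sec²(11x), integral = tan(11x)/11 + C

Answer: (1/11)tan(11x) + C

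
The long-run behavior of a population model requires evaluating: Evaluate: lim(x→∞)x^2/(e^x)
Apply L'Hôpital 2 times (∞/∞ each time):
Eventually get 2!/(e^x) → 0

Answer: 0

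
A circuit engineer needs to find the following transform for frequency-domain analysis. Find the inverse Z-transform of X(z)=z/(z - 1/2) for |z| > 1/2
Standard pair: z/(z-a) <-> a^n*u[n] for causal signals
With a=1/2: x[n]=(1/2)^n*u[n]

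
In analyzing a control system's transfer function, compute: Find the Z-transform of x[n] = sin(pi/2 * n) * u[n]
Z{sin(w0*n)*u[n]}=z*sin(w0)/(z^2-2z*cos(w0)+1)
With w0=pi/2: X(z)=z*sin(pi/2)/(z^2-2z*cos(pi/2)+1)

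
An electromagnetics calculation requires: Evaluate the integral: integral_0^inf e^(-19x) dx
integral_0^inf e^(-19x) dx = [-1/19 * e^(-19x)]_0^inf
= 0 - (-1/19) = 1/19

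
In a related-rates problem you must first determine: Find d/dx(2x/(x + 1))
Quotient rule: (f/g)'=(f'g - fg')/g²
f=2x, f'=2
g=x+1, g'=1

Answer: (2·(x+1)-2x)/(x+1)²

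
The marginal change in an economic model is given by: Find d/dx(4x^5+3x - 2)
Power rule: d/dx(ax^n)=n·a·x^(n-1)
Term by term: 20·x^4 + 3

Answer: 20x^4 + 3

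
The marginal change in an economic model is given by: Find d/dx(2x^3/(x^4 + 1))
Quotient rule: (f/g)'=(f'g - fg')/g²
f=2x^3, f'=6x^2
g=x^4 + 1, g'=4x^3

Answer: (6x^2·(x^4 + 1) - 8x^6)/(x^4 + 1)²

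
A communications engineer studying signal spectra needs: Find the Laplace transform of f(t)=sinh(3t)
L{sinh(at)}=a/(s²-a²)
L{sinh(3t)}=3/(s²-9)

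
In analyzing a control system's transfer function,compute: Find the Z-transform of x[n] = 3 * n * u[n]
Z{n*u[n]}=z/(z-1)^2
By linearity: Z{3*n*u[n]}=3z/(z-1)^2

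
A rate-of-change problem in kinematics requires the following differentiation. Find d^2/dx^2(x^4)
Apply power rule 2 times:
d^1: 4x^3
d^2: 12x^2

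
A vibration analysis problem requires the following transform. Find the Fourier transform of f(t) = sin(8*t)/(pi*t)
sin(W*t)/(pi*t)=(W/pi)*sinc(W*t/pi) is the impulse response of the ideal low-pass filter with cutoff W (here W=8).
Its Fourier transform is a rectangular function:
F(omega)=1 for |omega| < 8, 0 otherwise

Answer: rect(omega/16) [i.e., 1 for |omega| < 8, 0 otherwise]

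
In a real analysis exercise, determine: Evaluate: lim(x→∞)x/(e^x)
Apply L'Hôpital 1 times (∞/∞ each time):
Eventually get 1!/(e^x) → 0

Answer: 0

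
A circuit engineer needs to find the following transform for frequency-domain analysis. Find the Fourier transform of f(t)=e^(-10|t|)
Using the standard pair: F{e^(-a|t|)} = 2a/(a^2+omega^2)
With a = 10: F(omega) = 20/(100+omega^2)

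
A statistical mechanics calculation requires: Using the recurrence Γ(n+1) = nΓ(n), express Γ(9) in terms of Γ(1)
Γ(9) = 8Γ(8) = 8·7Γ(7) = ... = 8!·Γ(1) = 40320·Γ(1)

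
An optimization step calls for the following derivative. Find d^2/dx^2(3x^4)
Apply power rule 2 times:
d^1: 12x^3
d^2: 36x^2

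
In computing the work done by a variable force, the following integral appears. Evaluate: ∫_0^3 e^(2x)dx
Antiderivative: (1/2)e^(2x)
Evaluate: (1/2)(e^6-1)

Answer: (e^6-1)/2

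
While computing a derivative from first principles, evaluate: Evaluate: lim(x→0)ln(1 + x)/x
L'Hôpital (0/0): lim 1/(1 + x) / 1=1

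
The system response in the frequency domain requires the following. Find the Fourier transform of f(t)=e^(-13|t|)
Using the standard pair: F{e^(-a|t|)} = 2a/(a^2+omega^2)
With a = 13: F(omega) = 26/(169+omega^2)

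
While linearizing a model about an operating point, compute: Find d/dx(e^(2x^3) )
Chain rule: d/dx[e^u]=e^u · u' where u=2x^3
u'=6x^2

Answer: 6x^2·e^(2x^3)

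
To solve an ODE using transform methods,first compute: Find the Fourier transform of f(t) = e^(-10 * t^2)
The Fourier transform of a Gaussian e^(-a * t^2) is sqrt(pi/a) * e^(-omega^2/(4a)).
With a=10: F(omega)=sqrt(pi/10) * e^(-omega^2/40)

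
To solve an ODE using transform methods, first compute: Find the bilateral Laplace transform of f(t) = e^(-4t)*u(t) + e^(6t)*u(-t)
For e^(-4t) * u(t): L=1/(s+4), Re(s) > -4
For e^(6t) * u(-t): L=-1/(s-6), Re(s) < 6
Combined: F(s)=1/(s+4)-1/(s-6), -4 < Re(s) < 6

Answer: 1/(s+4)-1/(s-6), ROC: -4 < Re(s) < 6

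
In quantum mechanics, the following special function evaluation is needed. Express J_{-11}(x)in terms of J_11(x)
For integer n: J_{-n}(x) = (-1)^n J_n(x)
With n = 11: J_{-11}(x) = (-1)^11 J_11(x) = -J_11(x)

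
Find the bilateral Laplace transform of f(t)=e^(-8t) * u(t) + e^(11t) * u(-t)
For e^(-8t) * u(t): L = 1/(s+8), Re(s) > -8
For e^(11t) * u(-t): L = -1/(s-11), Re(s) < 11
Combined: F(s) = 1/(s+8)-1/(s-11), -8 < Re(s) < 11

Answer: 1/(s+8)-1/(s-11), ROC: -8 < Re(s) < 11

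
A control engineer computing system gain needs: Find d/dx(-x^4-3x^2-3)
Power rule: d/dx(ax^n) = n·a·x^(n-1)
Term by term: -4·x^3 - 6·x

Answer: -4x^3 - 6x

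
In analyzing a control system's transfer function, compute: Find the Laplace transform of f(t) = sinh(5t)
L{sinh(at)} = a/(s²-a²)
L{sinh(5t)} = 5/(s²-25)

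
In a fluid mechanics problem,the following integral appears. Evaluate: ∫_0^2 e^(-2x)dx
Antiderivative: (1/(-2))e^(-2x)
Evaluate: (1/(-2))(e^-4 - 1)

Answer: (e^-4 - 1)/(-2)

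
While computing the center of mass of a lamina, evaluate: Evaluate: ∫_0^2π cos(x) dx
Antiderivative: sin(x)
Evaluate at bounds: [sin(1·2π)/1] - [sin(1·0)/1]
= ((0) - (0))/1 = 0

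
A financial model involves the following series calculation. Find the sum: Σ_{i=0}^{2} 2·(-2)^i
Geometric series: S = a(1 - r^n)/(1 - r)
a = 2, r = -2, n = 3
S = 2(1+8)/3 = 6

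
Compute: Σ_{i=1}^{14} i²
Using formula: Σ i^2=n(n+1)(2n+1)/6=14·15·29/6=1015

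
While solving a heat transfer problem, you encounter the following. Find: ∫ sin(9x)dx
Using substitution u=9x: ∫ sin(u) du/9=-cos(u)/9+C

Answer: (-1/9)cos(9x)+C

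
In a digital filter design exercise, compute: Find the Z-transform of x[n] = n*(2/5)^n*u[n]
Using the property Z{n * a^n * u[n]} = az/(z-a)^2
With a = 2/5: X(z) = (2/5)z/(z - 2/5)^2, |z| > 2/5

Answer: (2/5)z/(z - 2/5)^2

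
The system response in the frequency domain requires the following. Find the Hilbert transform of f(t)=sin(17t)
The Hilbert transform shifts each frequency component by -pi/2.
H{sin(wt)} = -cos(wt)
With w = 17: H{sin(17t)} = -cos(17t)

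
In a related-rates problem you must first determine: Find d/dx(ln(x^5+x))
Chain rule: d/dx[ln(u)] = u'/u where u = x^5+x
u' = 5x^4+1

Answer: (5x^4+1)/(x^5+x)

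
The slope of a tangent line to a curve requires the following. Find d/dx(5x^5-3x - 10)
Power rule: d/dx(ax^n) = n·a·x^(n-1)
Term by term: 25·x^4 - 3

Answer: 25x^4 - 3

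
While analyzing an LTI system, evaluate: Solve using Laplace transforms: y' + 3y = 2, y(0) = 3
Take L of both sides: sY(s) - 3 + 3Y(s)=2/s
Y(s)(s + 3)=2/s + 3
Y(s)=2/(s(s + 3)) + 3/(s + 3)
Partial fractions: 2/(s(s + 3))=(2/3)/s - (2/3)/(s + 3)
So Y(s)=(2/3)/s + (7/3)/(s + 3)
Inverse transform (L^(-1){1/s}=1, L^(-1){1/(s + 3)}=e^(-3t)):

Answer: y(t)=2/3 + (7/3)·e^(-3t)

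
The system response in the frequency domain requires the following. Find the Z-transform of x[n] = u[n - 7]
Using the time-shift property: Z{u[n-7]}=z^(-7)*z/(z-1)
=z^(-6)/(z-1)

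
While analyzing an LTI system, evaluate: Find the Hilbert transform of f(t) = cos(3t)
The Hilbert transform shifts each frequency component by -pi/2.
H{cos(wt)}=sin(wt)
With w=3: H{cos(3t)}=sin(3t)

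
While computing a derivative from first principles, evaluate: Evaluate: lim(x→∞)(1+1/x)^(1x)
Rewrite as [(1 + 1/x)^x]^1.
lim(1 + 1/x)^x=e^1, so limit=(e^1)^1=e^1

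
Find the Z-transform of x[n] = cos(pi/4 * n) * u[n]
Z{cos(w0*n)*u[n]} = z(z - cos(w0))/(z^2 - 2z*cos(w0) + 1)
With w0 = pi/4: X(z) = z(z - cos(pi/4))/(z^2 - 2z*cos(pi/4) + 1)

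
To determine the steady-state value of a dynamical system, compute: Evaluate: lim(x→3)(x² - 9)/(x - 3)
Factor: (x² - 9) = (x-3)(x+3)
Cancel (x-3): lim(x→3) (x+3) = 6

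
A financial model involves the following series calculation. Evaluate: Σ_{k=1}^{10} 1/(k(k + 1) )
Partial fractions: 1/(k(k + 1))=1/k - 1/(k + 1)
Telescoping sum: 1(1 - 1/11)=1·10/11

Answer: 10/11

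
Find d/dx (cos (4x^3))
Chain rule: d/dx[cos(u)] = -sin(u)·u' where u = 4x^3
u' = 12x^2

Answer: -12x^2·sin(4x^3)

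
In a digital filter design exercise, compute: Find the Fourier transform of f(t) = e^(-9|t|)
Using the standard pair: F{e^(-a|t|)} = 2a/(a^2 + omega^2)
With a = 9: F(omega) = 18/(81 + omega^2)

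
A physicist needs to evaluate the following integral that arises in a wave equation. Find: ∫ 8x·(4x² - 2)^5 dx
Let u=4x² - 2, du=8x dx
∫ u^5 du=u^6/6+C

Answer: (4x² - 2)^6/6+C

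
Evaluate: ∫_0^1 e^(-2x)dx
Antiderivative: (1/(-2))e^(-2x)
Evaluate: (1/(-2))(e^-2 - 1)

Answer: (e^-2 - 1)/(-2)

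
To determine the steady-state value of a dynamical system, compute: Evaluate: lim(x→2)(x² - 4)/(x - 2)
Factor: (x² - 4) = (x-2)(x + 2)
Cancel (x-2): lim(x→2) (x + 2) = 4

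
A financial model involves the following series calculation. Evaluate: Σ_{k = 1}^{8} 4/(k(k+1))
Partial fractions: 4/(k(k+1)) = 4/k - 4/(k+1)
Telescoping sum: 4(1-1/9) = 4·8/9

Answer: 32/9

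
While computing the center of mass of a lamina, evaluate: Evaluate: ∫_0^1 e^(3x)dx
Antiderivative: (1/3)e^(3x)
Evaluate: (1/3)(e^3 - 1)

Answer: (e^3 - 1)/3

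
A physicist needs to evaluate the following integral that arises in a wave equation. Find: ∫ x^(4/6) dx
Power rule: ∫ x^(2/3) dx=x^(5/3)/(5/3)+C

Answer: (3/5)·x^(5/3)+C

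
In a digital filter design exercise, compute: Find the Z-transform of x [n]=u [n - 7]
Using the time-shift property: Z{u[n-7]}=z^(-7) * z/(z-1)
=z^(-6)/(z-1)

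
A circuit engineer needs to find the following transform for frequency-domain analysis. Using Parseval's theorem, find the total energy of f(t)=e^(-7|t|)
Parseval's theorem: E = integral |f(t)|^2 dt = (1/2pi) integral |F(omega)|^2 domega
E = integral_{-inf}^{inf} e^(-14|t|) dt = 2*integral_0^inf e^(-14t) dt = 2/(2*7) = 1/7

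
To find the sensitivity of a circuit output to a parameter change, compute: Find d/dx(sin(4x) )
Chain rule: d/dx[sin(u)]=cos(u)·u' where u=4x
u'=4

Answer: 4·cos(4x)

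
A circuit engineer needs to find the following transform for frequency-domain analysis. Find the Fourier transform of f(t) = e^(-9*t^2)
The Fourier transform of a Gaussian e^(-a * t^2) is sqrt(pi/a) * e^(-omega^2/(4a)).
With a=9: F(omega)=sqrt(pi)/3 * e^(-omega^2/36)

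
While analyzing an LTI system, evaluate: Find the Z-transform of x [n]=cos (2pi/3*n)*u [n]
Z{cos(w0 * n) * u[n]}=z(z - cos(w0))/(z^2-2z * cos(w0)+1)
With w0=2pi/3: X(z)=z(z - cos(2pi/3))/(z^2-2z * cos(2pi/3)+1)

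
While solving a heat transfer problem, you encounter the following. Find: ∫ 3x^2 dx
Using power rule: ∫ 3x^2 dx=3/3 x^3 + C=x^3 + C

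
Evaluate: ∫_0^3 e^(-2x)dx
Antiderivative: (1/(-2))e^(-2x)
Evaluate: (1/(-2))(e^-6 - 1)

Answer: (e^-6 - 1)/(-2)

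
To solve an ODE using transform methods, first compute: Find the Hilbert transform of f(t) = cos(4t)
The Hilbert transform shifts each frequency component by -pi/2.
H{cos(wt)} = sin(wt)
With w = 4: H{cos(4t)} = sin(4t)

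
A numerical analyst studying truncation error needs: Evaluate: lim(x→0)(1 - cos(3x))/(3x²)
Using 1-cos(u) ≈ u²/2 for small u:
(1-cos(3x)) ≈ (3x)²/2=9x²/2
So limit=9/(2·3)=3/2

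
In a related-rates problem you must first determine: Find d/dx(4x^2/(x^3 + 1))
Quotient rule: (f/g)'=(f'g - fg')/g²
f=4x^2, f'=8x
g=x^3 + 1, g'=3x^2

Answer: (8x·(x^3 + 1) - 12x^4)/(x^3 + 1)²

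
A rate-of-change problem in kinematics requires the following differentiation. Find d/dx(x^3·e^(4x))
Product rule: (fg)'=f'g + fg'
f=x^3, f'=3x^2
g=e^(4x), g'=4·e^(4x)

Answer: 3x^2·e^(4x) + 4x^3·e^(4x)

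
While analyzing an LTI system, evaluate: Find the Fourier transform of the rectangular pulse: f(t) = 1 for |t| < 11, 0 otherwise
F(omega) = integral from -11 to 11 of e^(-j*omega*t) dt
= 2*sin(11*omega)/omega = 22*sinc(11*omega/pi)

Answer: 2*sin(11*omega)/omega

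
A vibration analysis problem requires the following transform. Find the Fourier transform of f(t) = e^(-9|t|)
Using the standard pair: F{e^(-a|t|)}=2a/(a^2 + omega^2)
With a=9: F(omega)=18/(81 + omega^2)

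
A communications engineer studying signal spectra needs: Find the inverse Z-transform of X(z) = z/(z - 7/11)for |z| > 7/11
Standard pair: z/(z-a) <-> a^n*u[n] for causal signals
With a=7/11: x[n]=(7/11)^n*u[n]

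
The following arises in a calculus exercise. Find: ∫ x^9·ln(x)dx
By parts: u=ln(x), dv=x^9 dx
du=1/x dx, v=x^10/10
=x^10·ln(x)/10 - ∫ x^9/10 dx
=x^10·ln(x)/10 - x^10/100+C

Answer: x^10(ln(x)/10-1/100)+C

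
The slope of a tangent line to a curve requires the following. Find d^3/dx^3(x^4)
Apply power rule 3 times:
d^1: 4x^3
d^2: 12x^2
d^3: 24x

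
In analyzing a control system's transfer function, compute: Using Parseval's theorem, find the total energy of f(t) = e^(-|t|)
Parseval's theorem: E=integral |f(t)|^2 dt=(1/2pi) integral |F(omega)|^2 domega
E=integral_{-inf}^{inf} e^(-2|t|) dt=2 * integral_0^inf e^(-2t) dt=2/(2 * 1)=1/1

Answer: 1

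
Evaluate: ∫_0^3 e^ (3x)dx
Antiderivative: (1/3)e^(3x)
Evaluate: (1/3)(e^9-1)

Answer: (e^9-1)/3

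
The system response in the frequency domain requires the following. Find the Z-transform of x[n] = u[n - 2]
Using the time-shift property: Z{u[n-2]} = z^(-2) * z/(z-1)
= z^(-1)/(z-1)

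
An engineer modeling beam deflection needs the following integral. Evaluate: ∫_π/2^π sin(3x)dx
Antiderivative: -cos(3x)/3
Evaluate at bounds: [-cos(3·π)/3] - [-cos(3·π/2)/3]
=(-(-1) + (0))/3=1/3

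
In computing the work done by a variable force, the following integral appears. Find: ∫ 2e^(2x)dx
Since d/dx[e^(2x)] = 2e^(2x), we get 1 e^(2x)+C

Answer: e^(2x)+C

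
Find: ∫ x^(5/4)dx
Power rule: ∫ x^(5/4) dx = x^(9/4)/(9/4)+C

Answer: (4/9)·x^(9/4)+C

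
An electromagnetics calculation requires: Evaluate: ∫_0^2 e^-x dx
Antiderivative: -e^-x
Evaluate: -(e^-2 - 1)

Answer: (e^-2 - 1)/(-1)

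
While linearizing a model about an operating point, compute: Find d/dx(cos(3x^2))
Chain rule: d/dx[cos(u)] = -sin(u)·u' where u = 3x^2
u' = 6x

Answer: -6x·sin(3x^2)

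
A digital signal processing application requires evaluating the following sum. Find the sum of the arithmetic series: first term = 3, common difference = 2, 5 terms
Last term: a_n=3+(5-1)·2=11
Sum=n(a_1+a_n)/2=5(3+11)/2=35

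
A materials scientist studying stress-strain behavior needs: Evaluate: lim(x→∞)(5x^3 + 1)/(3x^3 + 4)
Divide numerator and denominator by x^3:
lim (5+1/x^3)/(3+4/x^3)=5/3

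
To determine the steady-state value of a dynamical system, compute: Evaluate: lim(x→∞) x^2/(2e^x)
Apply L'Hôpital 2 times (∞/∞ each time):
Eventually get 2!/(2e^x) → 0

Answer: 0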